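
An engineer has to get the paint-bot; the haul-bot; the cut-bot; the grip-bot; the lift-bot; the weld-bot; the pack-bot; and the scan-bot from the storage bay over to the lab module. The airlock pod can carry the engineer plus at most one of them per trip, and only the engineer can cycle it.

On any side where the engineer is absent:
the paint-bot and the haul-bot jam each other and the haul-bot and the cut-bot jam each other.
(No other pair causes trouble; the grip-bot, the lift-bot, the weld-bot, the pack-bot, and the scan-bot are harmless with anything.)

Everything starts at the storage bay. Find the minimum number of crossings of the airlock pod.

Counting alone: the engineer can take at most 1 across per trip to the lab module, so moving all 8 needs at least 8 loaded trips out, with a return between consecutive ones — at least 15 crossings.
The safety rule pushes this higher. Following every safe sequence of crossings, the most of the 8 that can be at the lab module as the airlock pod arrives there on crossing 15 is 7 — never all 8.
So no plan with fewer than 17 crossings exists, and this one achieves 17:
1. Engineer goes to the lab module with the haul-bot.  [the storage bay: the cut-bot, the grip-bot, the lift-bot, the pack-bot, the paint-bot, the scan-bot, the weld-bot | the lab module: the haul-bot]
2. Engineer goes back to the storage bay alone.  [the storage bay: the cut-bot, the grip-bot, the lift-bot, the pack-bot, the paint-bot, the scan-bot, the weld-bot | the lab module: the haul-bot]
3. Engineer goes to the lab module with the paint-bot.  [the storage bay: the cut-bot, the grip-bot, the lift-bot, the pack-bot, the scan-bot, the weld-bot | the lab module: the haul-bot, the paint-bot]
4. Engineer goes back to the storage bay with the haul-bot.  [the storage bay: the cut-bot, the grip-bot, the haul-bot, the lift-bot, the pack-bot, the scan-bot, the weld-bot | the lab module: the paint-bot]
5. Engineer goes to the lab module with the cut-bot.  [the storage bay: the grip-bot, the haul-bot, the lift-bot, the pack-bot, the scan-bot, the weld-bot | the lab module: the cut-bot, the paint-bot]
6. Engineer goes back to the storage bay alone.  [the storage bay: the grip-bot, the haul-bot, the lift-bot, the pack-bot, the scan-bot, the weld-bot | the lab module: the cut-bot, the paint-bot]
7. Engineer goes to the lab module with the grip-bot.  [the storage bay: the haul-bot, the lift-bot, the pack-bot, the scan-bot, the weld-bot | the lab module: the cut-bot, the grip-bot, the paint-bot]
8. Engineer goes back to the storage bay alone.  [the storage bay: the haul-bot, the lift-bot, the pack-bot, the scan-bot, the weld-bot | the lab module: the cut-bot, the grip-bot, the paint-bot]
9. Engineer goes to the lab module with the lift-bot.  [the storage bay: the haul-bot, the pack-bot, the scan-bot, the weld-bot | the lab module: the cut-bot, the grip-bot, the lift-bot, the paint-bot]
10. Engineer goes back to the storage bay alone.  [the storage bay: the haul-bot, the pack-bot, the scan-bot, the weld-bot | the lab module: the cut-bot, the grip-bot, the lift-bot, the paint-bot]
11. Engineer goes to the lab module with the weld-bot.  [the storage bay: the haul-bot, the pack-bot, the scan-bot | the lab module: the cut-bot, the grip-bot, the lift-bot, the paint-bot, the weld-bot]
12. Engineer goes back to the storage bay alone.  [the storage bay: the haul-bot, the pack-bot, the scan-bot | the lab module: the cut-bot, the grip-bot, the lift-bot, the paint-bot, the weld-bot]
13. Engineer goes to the lab module with the pack-bot.  [the storage bay: the haul-bot, the scan-bot | the lab module: the cut-bot, the grip-bot, the lift-bot, the pack-bot, the paint-bot, the weld-bot]
14. Engineer goes back to the storage bay alone.  [the storage bay: the haul-bot, the scan-bot | the lab module: the cut-bot, the grip-bot, the lift-bot, the pack-bot, the paint-bot, the weld-bot]
15. Engineer goes to the lab module with the scan-bot.  [the storage bay: the haul-bot | the lab module: the cut-bot, the grip-bot, the lift-bot, the pack-bot, the paint-bot, the scan-bot, the weld-bot]
16. Engineer goes back to the storage bay alone.  [the storage bay: the haul-bot | the lab module: the cut-bot, the grip-bot, the lift-bot, the pack-bot, the paint-bot, the scan-bot, the weld-bot]
17. Engineer goes to the lab module with the haul-bot.  [the storage bay: — | the lab module: the cut-bot, the grip-bot, the haul-bot, the lift-bot, the pack-bot, the paint-bot, the scan-bot, the weld-bot]

17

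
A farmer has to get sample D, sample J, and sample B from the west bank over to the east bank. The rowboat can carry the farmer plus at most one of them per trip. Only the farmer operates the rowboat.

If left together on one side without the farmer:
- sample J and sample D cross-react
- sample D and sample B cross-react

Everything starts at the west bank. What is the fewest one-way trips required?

Counting alone: the farmer can take at most 1 across per trip to the east bank, so moving all 3 needs at least 3 loaded trips out, with a return between consecutive ones — at least 5 crossings.
The safety rule pushes this higher. Following every safe sequence of crossings, the most of the 3 that can be at the east bank as the rowboat arrives there on crossing 5 is 2 — never all 3.
So no plan with fewer than 7 crossings exists, and this one achieves 7:
1. Farmer goes to the east bank with sample D.
2. Farmer goes back to the west bank alone.
3. Farmer goes to the east bank with sample J.
4. Farmer goes back to the west bank with sample D.
5. Farmer goes to the east bank with sample B.
6. Farmer goes back to the west bank alone.
7. Farmer goes to the east bank with sample D.

7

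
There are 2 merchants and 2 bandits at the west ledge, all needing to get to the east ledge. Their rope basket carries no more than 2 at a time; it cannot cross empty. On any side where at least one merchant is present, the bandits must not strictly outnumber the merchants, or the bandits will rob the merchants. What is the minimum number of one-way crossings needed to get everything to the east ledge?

5

Counting alone: each trip to the east ledge takes at most 2 across and each return brings at least 1 back, so after t trips out (and t−1 returns) at most 2t − (t−1) of the 4 are across; that first reaches 4 at t = 3, so at least 5 crossings are needed.
The plan below uses exactly 5 crossings, so it is optimal:
1. 2 bandits → the east ledge.  (the west ledge: 2M 0B; the east ledge: 0M 2B)
2. 1 bandit ← the west ledge.  (the west ledge: 2M 1B; the east ledge: 0M 1B)
3. 2 merchants → the east ledge.  (the west ledge: 0M 1B; the east ledge: 2M 1B)
4. 1 bandit ← the west ledge.  (the west ledge: 0M 2B; the east ledge: 2M 0B)
5. 2 bandits → the east ledge.  (the west ledge: 0M 0B; the east ledge: 2M 2B)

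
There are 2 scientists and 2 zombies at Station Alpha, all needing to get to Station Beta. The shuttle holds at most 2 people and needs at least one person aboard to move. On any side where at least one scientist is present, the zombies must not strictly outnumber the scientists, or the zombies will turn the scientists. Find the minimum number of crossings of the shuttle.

Counting alone: each trip to Station Beta takes at most 2 across and each return brings at least 1 back, so after t trips out (and t−1 returns) at most 2t − (t−1) of the 4 are across; that first reaches 4 at t = 3, so at least 5 crossings are needed.
The plan below uses exactly 5 crossings, so it is optimal:
1. 2 zombies → Station Beta.  (Station Alpha: 2S 0Z; Station Beta: 0S 2Z)
2. 1 zombie ← Station Alpha.  (Station Alpha: 2S 1Z; Station Beta: 0S 1Z)
3. 2 scientists → Station Beta.  (Station Alpha: 0S 1Z; Station Beta: 2S 1Z)
4. 1 zombie ← Station Alpha.  (Station Alpha: 0S 2Z; Station Beta: 2S 0Z)
5. 2 zombies → Station Beta.  (Station Alpha: 0S 0Z; Station Beta: 2S 2Z)

5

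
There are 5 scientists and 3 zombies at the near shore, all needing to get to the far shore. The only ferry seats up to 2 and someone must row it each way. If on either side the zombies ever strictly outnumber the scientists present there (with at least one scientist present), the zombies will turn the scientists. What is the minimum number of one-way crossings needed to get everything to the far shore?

13

Counting alone: each trip to the far shore takes at most 2 across and each return brings at least 1 back, so after t trips out (and t−1 returns) at most 2t − (t−1) of the 8 are across; that first reaches 8 at t = 7, so at least 13 crossings are needed.
The plan below uses exactly 13 crossings, so it is optimal:
1. 2 zombies → the far shore.  (the near shore: 5S 1Z; the far shore: 0S 2Z)
2. 1 zombie ← the near shore.  (the near shore: 5S 2Z; the far shore: 0S 1Z)
3. 2 zombies → the far shore.  (the near shore: 5S 0Z; the far shore: 0S 3Z)
4. 1 zombie ← the near shore.  (the near shore: 5S 1Z; the far shore: 0S 2Z)
5. 2 scientists → the far shore.  (the near shore: 3S 1Z; the far shore: 2S 2Z)
6. 1 zombie ← the near shore.  (the near shore: 3S 2Z; the far shore: 2S 1Z)
7. 1 scientist and 1 zombie → the far shore.  (the near shore: 2S 1Z; the far shore: 3S 2Z)
8. 1 zombie ← the near shore.  (the near shore: 2S 2Z; the far shore: 3S 1Z)
9. 2 zombies → the far shore.  (the near shore: 2S 0Z; the far shore: 3S 3Z)
10. 1 zombie ← the near shore.  (the near shore: 2S 1Z; the far shore: 3S 2Z)
11. 1 scientist and 1 zombie → the far shore.  (the near shore: 1S 0Z; the far shore: 4S 3Z)
12. 1 zombie ← the near shore.  (the near shore: 1S 1Z; the far shore: 4S 2Z)
13. 1 scientist and 1 zombie → the far shore.  (the near shore: 0S 0Z; the far shore: 5S 3Z)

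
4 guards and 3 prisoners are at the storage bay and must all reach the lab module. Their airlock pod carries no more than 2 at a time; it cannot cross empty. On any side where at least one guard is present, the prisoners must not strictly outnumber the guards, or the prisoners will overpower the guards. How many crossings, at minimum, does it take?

Counting alone: each trip to the lab module takes at most 2 across and each return brings at least 1 back, so after t trips out (and t−1 returns) at most 2t − (t−1) of the 7 are across; that first reaches 7 at t = 6, so at least 11 crossings are needed.
The plan below uses exactly 11 crossings, so it is optimal:
1. 2 prisoners → the lab module.  (the storage bay: 4G 1P; the lab module: 0G 2P)
2. 1 prisoner ← the storage bay.  (the storage bay: 4G 2P; the lab module: 0G 1P)
3. 2 prisoners → the lab module.  (the storage bay: 4G 0P; the lab module: 0G 3P)
4. 1 prisoner ← the storage bay.  (the storage bay: 4G 1P; the lab module: 0G 2P)
5. 2 guards → the lab module.  (the storage bay: 2G 1P; the lab module: 2G 2P)
6. 1 prisoner ← the storage bay.  (the storage bay: 2G 2P; the lab module: 2G 1P)
7. 1 guard and 1 prisoner → the lab module.  (the storage bay: 1G 1P; the lab module: 3G 2P)
8. 1 guard ← the storage bay.  (the storage bay: 2G 1P; the lab module: 2G 2P)
9. 1 guard and 1 prisoner → the lab module.  (the storage bay: 1G 0P; the lab module: 3G 3P)
10. 1 prisoner ← the storage bay.  (the storage bay: 1G 1P; the lab module: 3G 2P)
11. 1 guard and 1 prisoner → the lab module.  (the storage bay: 0G 0P; the lab module: 4G 3P)

11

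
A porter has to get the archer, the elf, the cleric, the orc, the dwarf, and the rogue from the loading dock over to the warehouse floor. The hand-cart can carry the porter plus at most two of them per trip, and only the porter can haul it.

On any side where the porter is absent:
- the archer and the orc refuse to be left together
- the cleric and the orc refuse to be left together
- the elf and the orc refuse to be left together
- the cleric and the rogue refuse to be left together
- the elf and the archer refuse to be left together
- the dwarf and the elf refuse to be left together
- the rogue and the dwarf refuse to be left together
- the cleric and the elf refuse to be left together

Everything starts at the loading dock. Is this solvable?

No

Whatever the first load, the items left behind include a forbidden pair without the porter. No opening move is safe, so no plan exists.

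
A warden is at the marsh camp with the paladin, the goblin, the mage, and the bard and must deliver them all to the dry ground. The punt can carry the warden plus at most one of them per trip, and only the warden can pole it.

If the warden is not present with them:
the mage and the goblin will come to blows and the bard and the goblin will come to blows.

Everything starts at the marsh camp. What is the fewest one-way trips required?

9

Counting alone: the warden can take at most 1 across per trip to the dry ground, so moving all 4 needs at least 4 loaded trips out, with a return between consecutive ones — at least 7 crossings.
The safety rule pushes this higher. Following every safe sequence of crossings, the most of the 4 that can be at the dry ground as the punt arrives there on crossing 7 is 3 — never all 4.
So no plan with fewer than 9 crossings exists, and this one achieves 9:
1. Warden goes to the dry ground with the goblin.  [the marsh camp: the bard, the mage, the paladin | the dry ground: the goblin]
2. Warden goes back to the marsh camp alone.  [the marsh camp: the bard, the mage, the paladin | the dry ground: the goblin]
3. Warden goes to the dry ground with the paladin.  [the marsh camp: the bard, the mage | the dry ground: the goblin, the paladin]
4. Warden goes back to the marsh camp alone.  [the marsh camp: the bard, the mage | the dry ground: the goblin, the paladin]
5. Warden goes to the dry ground with the mage.  [the marsh camp: the bard | the dry ground: the goblin, the mage, the paladin]
6. Warden goes back to the marsh camp with the goblin.  [the marsh camp: the bard, the goblin | the dry ground: the mage, the paladin]
7. Warden goes to the dry ground with the bard.  [the marsh camp: the goblin | the dry ground: the bard, the mage, the paladin]
8. Warden goes back to the marsh camp alone.  [the marsh camp: the goblin | the dry ground: the bard, the mage, the paladin]
9. Warden goes to the dry ground with the goblin.  [the marsh camp: — | the dry ground: the bard, the goblin, the mage, the paladin]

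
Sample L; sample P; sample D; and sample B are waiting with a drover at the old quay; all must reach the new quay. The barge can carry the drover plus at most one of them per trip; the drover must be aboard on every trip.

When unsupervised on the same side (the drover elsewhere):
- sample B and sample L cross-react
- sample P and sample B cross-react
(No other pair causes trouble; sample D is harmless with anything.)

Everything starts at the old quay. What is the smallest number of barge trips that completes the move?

9

Counting alone: the drover can take at most 1 across per trip to the new quay, so moving all 4 needs at least 4 loaded trips out, with a return between consecutive ones — at least 7 crossings.
The safety rule pushes this higher. Following every safe sequence of crossings, the most of the 4 that can be at the new quay as the barge arrives there on crossing 7 is 3 — never all 4.
So no plan with fewer than 9 crossings exists, and this one achieves 9:
1. Drover goes to the new quay with sample B.
2. Drover goes back to the old quay alone.
3. Drover goes to the new quay with sample L.
4. Drover goes back to the old quay with sample B.
5. Drover goes to the new quay with sample P.
6. Drover goes back to the old quay alone.
7. Drover goes to the new quay with sample D.
8. Drover goes back to the old quay alone.
9. Drover goes to the new quay with sample B.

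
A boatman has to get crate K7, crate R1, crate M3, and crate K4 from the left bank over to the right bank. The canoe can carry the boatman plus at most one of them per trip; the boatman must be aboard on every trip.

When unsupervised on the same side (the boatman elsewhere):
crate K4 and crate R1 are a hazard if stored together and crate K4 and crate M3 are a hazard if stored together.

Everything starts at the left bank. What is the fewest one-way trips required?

Counting alone: the boatman can take at most 1 across per trip to the right bank, so moving all 4 needs at least 4 loaded trips out, with a return between consecutive ones — at least 7 crossings.
The safety rule pushes this higher. Following every safe sequence of crossings, the most of the 4 that can be at the right bank as the canoe arrives there on crossing 7 is 3 — never all 4.
So no plan with fewer than 9 crossings exists, and this one achieves 9:
1. Boatman goes to the right bank with crate K4.
2. Boatman goes back to the left bank alone.
3. Boatman goes to the right bank with crate K7.
4. Boatman goes back to the left bank alone.
5. Boatman goes to the right bank with crate R1.
6. Boatman goes back to the left bank with crate K4.
7. Boatman goes to the right bank with crate M3.
8. Boatman goes back to the left bank alone.
9. Boatman goes to the right bank with crate K4.

9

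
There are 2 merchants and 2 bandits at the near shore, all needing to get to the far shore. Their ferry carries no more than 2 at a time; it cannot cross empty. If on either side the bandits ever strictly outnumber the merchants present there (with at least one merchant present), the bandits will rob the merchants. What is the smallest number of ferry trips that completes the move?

Counting alone: each trip to the far shore takes at most 2 across and each return brings at least 1 back, so after t trips out (and t−1 returns) at most 2t − (t−1) of the 4 are across; that first reaches 4 at t = 3, so at least 5 crossings are needed.
The plan below uses exactly 5 crossings, so it is optimal:
1. 2 bandits → the far shore.  (the near shore: 2M 0B; the far shore: 0M 2B)
2. 1 bandit ← the near shore.  (the near shore: 2M 1B; the far shore: 0M 1B)
3. 2 merchants → the far shore.  (the near shore: 0M 1B; the far shore: 2M 1B)
4. 1 bandit ← the near shore.  (the near shore: 0M 2B; the far shore: 2M 0B)
5. 2 bandits → the far shore.  (the near shore: 0M 0B; the far shore: 2M 2B)

5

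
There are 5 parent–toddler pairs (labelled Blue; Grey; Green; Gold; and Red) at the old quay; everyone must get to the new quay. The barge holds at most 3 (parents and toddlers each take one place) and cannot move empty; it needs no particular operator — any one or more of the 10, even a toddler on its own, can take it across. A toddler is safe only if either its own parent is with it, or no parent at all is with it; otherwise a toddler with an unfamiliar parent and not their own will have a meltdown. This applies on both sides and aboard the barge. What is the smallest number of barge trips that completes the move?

Counting alone: each trip to the new quay takes at most 3 across and each return brings at least 1 back, so after t trips out (and t−1 returns) at most 3t − (t−1) of the 10 are across; that first reaches 10 at t = 5, so at least 9 crossings are needed.
The safety rule pushes this higher. Following every safe sequence of crossings, the most of the 10 that can be at the new quay as the barge arrives there on crossing 9 is 9 — never all 10.
So no plan with fewer than 11 crossings exists, and this one achieves 11:
1. parent Blue and toddler Blue cross → the new quay.
2. parent Blue crosses ← the old quay.
3. toddler Gold, toddler Green, and toddler Grey cross → the new quay.
4. toddler Blue crosses ← the old quay.
5. parent Gold, parent Green, and parent Grey cross → the new quay.
6. parent Grey and toddler Grey cross ← the old quay.
7. parent Blue, parent Grey, and parent Red cross → the new quay.
8. toddler Green crosses ← the old quay.
9. toddler Blue and toddler Grey cross → the new quay.
10. toddler Blue crosses ← the old quay.
11. toddler Blue, toddler Green, and toddler Red cross → the new quay.

11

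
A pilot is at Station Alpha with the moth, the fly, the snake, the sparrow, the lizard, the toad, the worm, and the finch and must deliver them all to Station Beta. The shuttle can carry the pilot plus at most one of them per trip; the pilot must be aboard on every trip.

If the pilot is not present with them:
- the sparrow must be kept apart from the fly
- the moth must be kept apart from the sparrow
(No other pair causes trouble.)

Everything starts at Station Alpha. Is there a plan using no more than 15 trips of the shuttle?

No

Counting alone: the pilot can take at most 1 across per trip to Station Beta, so moving all 8 needs at least 8 loaded trips out, with a return between consecutive ones — at least 15 crossings.
The safety rule pushes this higher. Following every safe sequence of crossings, the most of the 8 that can be at Station Beta as the shuttle arrives there on crossing 15 is 7 — never all 8.
So the move cannot be finished within 15 crossings. (The shortest complete plan takes 17:)
1. Pilot goes to Station Beta with the sparrow.
2. Pilot goes back to Station Alpha alone.
3. Pilot goes to Station Beta with the moth.
4. Pilot goes back to Station Alpha with the sparrow.
5. Pilot goes to Station Beta with the fly.
6. Pilot goes back to Station Alpha alone.
7. Pilot goes to Station Beta with the snake.
8. Pilot goes back to Station Alpha alone.
9. Pilot goes to Station Beta with the lizard.
10. Pilot goes back to Station Alpha alone.
11. Pilot goes to Station Beta with the toad.
12. Pilot goes back to Station Alpha alone.
13. Pilot goes to Station Beta with the worm.
14. Pilot goes back to Station Alpha alone.
15. Pilot goes to Station Beta with the finch.
16. Pilot goes back to Station Alpha alone.
17. Pilot goes to Station Beta with the sparrow.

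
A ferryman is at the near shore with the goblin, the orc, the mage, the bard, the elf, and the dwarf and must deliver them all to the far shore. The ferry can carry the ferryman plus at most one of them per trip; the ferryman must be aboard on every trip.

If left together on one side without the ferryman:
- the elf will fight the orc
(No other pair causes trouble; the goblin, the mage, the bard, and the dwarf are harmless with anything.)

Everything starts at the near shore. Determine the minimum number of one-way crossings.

11

Counting alone: the ferryman can take at most 1 across per trip to the far shore, so moving all 6 needs at least 6 loaded trips out, with a return between consecutive ones — at least 11 crossings.
The plan below uses exactly 11 crossings, so it is optimal:
1. Ferryman goes to the far shore with the orc.  [the near shore: the bard, the dwarf, the elf, the goblin, the mage | the far shore: the orc]
2. Ferryman goes back to the near shore alone.  [the near shore: the bard, the dwarf, the elf, the goblin, the mage | the far shore: the orc]
3. Ferryman goes to the far shore with the goblin.  [the near shore: the bard, the dwarf, the elf, the mage | the far shore: the goblin, the orc]
4. Ferryman goes back to the near shore alone.  [the near shore: the bard, the dwarf, the elf, the mage | the far shore: the goblin, the orc]
5. Ferryman goes to the far shore with the mage.  [the near shore: the bard, the dwarf, the elf | the far shore: the goblin, the mage, the orc]
6. Ferryman goes back to the near shore alone.  [the near shore: the bard, the dwarf, the elf | the far shore: the goblin, the mage, the orc]
7. Ferryman goes to the far shore with the bard.  [the near shore: the dwarf, the elf | the far shore: the bard, the goblin, the mage, the orc]
8. Ferryman goes back to the near shore alone.  [the near shore: the dwarf, the elf | the far shore: the bard, the goblin, the mage, the orc]
9. Ferryman goes to the far shore with the dwarf.  [the near shore: the elf | the far shore: the bard, the dwarf, the goblin, the mage, the orc]
10. Ferryman goes back to the near shore alone.  [the near shore: the elf | the far shore: the bard, the dwarf, the goblin, the mage, the orc]
11. Ferryman goes to the far shore with the elf.  [the near shore: — | the far shore: the bard, the dwarf, the elf, the goblin, the mage, the orc]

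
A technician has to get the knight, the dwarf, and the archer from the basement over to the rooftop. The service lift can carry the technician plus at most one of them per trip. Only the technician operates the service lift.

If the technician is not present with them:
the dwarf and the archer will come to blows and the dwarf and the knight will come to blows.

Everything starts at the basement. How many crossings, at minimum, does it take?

Counting alone: the technician can take at most 1 across per trip to the rooftop, so moving all 3 needs at least 3 loaded trips out, with a return between consecutive ones — at least 5 crossings.
The safety rule pushes this higher. Following every safe sequence of crossings, the most of the 3 that can be at the rooftop as the service lift arrives there on crossing 5 is 2 — never all 3.
So no plan with fewer than 7 crossings exists, and this one achieves 7:
1. Technician goes to the rooftop with the dwarf.  [the basement: the archer, the knight | the rooftop: the dwarf]
2. Technician goes back to the basement alone.  [the basement: the archer, the knight | the rooftop: the dwarf]
3. Technician goes to the rooftop with the knight.  [the basement: the archer | the rooftop: the dwarf, the knight]
4. Technician goes back to the basement with the dwarf.  [the basement: the archer, the dwarf | the rooftop: the knight]
5. Technician goes to the rooftop with the archer.  [the basement: the dwarf | the rooftop: the archer, the knight]
6. Technician goes back to the basement alone.  [the basement: the dwarf | the rooftop: the archer, the knight]
7. Technician goes to the rooftop with the dwarf.  [the basement: — | the rooftop: the archer, the dwarf, the knight]

7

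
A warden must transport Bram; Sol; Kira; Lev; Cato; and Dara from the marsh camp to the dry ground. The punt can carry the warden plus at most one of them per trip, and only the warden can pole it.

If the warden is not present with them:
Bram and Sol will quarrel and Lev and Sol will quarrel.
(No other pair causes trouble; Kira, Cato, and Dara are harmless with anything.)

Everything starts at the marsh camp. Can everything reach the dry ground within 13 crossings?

Yes

Yes — this plan uses 13 crossings (≤ 13):
1. Warden goes to the dry ground with Sol.  [the marsh camp: Bram, Cato, Dara, Kira, Lev | the dry ground: Sol]
2. Warden goes back to the marsh camp alone.  [the marsh camp: Bram, Cato, Dara, Kira, Lev | the dry ground: Sol]
3. Warden goes to the dry ground with Bram.  [the marsh camp: Cato, Dara, Kira, Lev | the dry ground: Bram, Sol]
4. Warden goes back to the marsh camp with Sol.  [the marsh camp: Cato, Dara, Kira, Lev, Sol | the dry ground: Bram]
5. Warden goes to the dry ground with Lev.  [the marsh camp: Cato, Dara, Kira, Sol | the dry ground: Bram, Lev]
6. Warden goes back to the marsh camp alone.  [the marsh camp: Cato, Dara, Kira, Sol | the dry ground: Bram, Lev]
7. Warden goes to the dry ground with Kira.  [the marsh camp: Cato, Dara, Sol | the dry ground: Bram, Kira, Lev]
8. Warden goes back to the marsh camp alone.  [the marsh camp: Cato, Dara, Sol | the dry ground: Bram, Kira, Lev]
9. Warden goes to the dry ground with Cato.  [the marsh camp: Dara, Sol | the dry ground: Bram, Cato, Kira, Lev]
10. Warden goes back to the marsh camp alone.  [the marsh camp: Dara, Sol | the dry ground: Bram, Cato, Kira, Lev]
11. Warden goes to the dry ground with Dara.  [the marsh camp: Sol | the dry ground: Bram, Cato, Dara, Kira, Lev]
12. Warden goes back to the marsh camp alone.  [the marsh camp: Sol | the dry ground: Bram, Cato, Dara, Kira, Lev]
13. Warden goes to the dry ground with Sol.  [the marsh camp: — | the dry ground: Bram, Cato, Dara, Kira, Lev, Sol]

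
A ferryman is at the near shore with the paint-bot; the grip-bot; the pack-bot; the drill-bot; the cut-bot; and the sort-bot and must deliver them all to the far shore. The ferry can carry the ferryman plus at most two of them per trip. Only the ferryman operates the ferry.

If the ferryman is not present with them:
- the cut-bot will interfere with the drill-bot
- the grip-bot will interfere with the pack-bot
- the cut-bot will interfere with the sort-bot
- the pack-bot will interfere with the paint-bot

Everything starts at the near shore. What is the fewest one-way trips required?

7

Counting alone: the ferryman can take at most 2 across per trip to the far shore, so moving all 6 needs at least 3 loaded trips out, with a return between consecutive ones — at least 5 crossings.
The safety rule pushes this higher. Following every safe sequence of crossings, the most of the 6 that can be at the far shore as the ferry arrives there on crossing 5 is 5 — never all 6.
So no plan with fewer than 7 crossings exists, and this one achieves 7:
1. Ferryman goes to the far shore with the cut-bot and the pack-bot.
2. Ferryman goes back to the near shore alone.
3. Ferryman goes to the far shore with the grip-bot and the paint-bot.
4. Ferryman goes back to the near shore with the pack-bot.
5. Ferryman goes to the far shore with the drill-bot and the sort-bot.
6. Ferryman goes back to the near shore with the cut-bot.
7. Ferryman goes to the far shore with the cut-bot and the pack-bot.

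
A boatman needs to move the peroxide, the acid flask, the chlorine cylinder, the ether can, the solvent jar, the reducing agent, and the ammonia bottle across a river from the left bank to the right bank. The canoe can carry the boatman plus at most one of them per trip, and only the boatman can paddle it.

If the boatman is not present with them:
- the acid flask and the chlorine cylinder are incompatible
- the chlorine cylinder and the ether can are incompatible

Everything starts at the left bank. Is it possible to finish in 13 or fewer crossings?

Counting alone: the boatman can take at most 1 across per trip to the right bank, so moving all 7 needs at least 7 loaded trips out, with a return between consecutive ones — at least 13 crossings.
The safety rule pushes this higher. Following every safe sequence of crossings, the most of the 7 that can be at the right bank as the canoe arrives there on crossing 13 is 6 — never all 7.
So the move cannot be finished within 13 crossings. (The shortest complete plan takes 15:)
1. Boatman goes to the right bank with the chlorine cylinder.  [the left bank: the acid flask, the ammonia bottle, the ether can, the peroxide, the reducing agent, the solvent jar | the right bank: the chlorine cylinder]
2. Boatman goes back to the left bank alone.  [the left bank: the acid flask, the ammonia bottle, the ether can, the peroxide, the reducing agent, the solvent jar | the right bank: the chlorine cylinder]
3. Boatman goes to the right bank with the peroxide.  [the left bank: the acid flask, the ammonia bottle, the ether can, the reducing agent, the solvent jar | the right bank: the chlorine cylinder, the peroxide]
4. Boatman goes back to the left bank alone.  [the left bank: the acid flask, the ammonia bottle, the ether can, the reducing agent, the solvent jar | the right bank: the chlorine cylinder, the peroxide]
5. Boatman goes to the right bank with the acid flask.  [the left bank: the ammonia bottle, the ether can, the reducing agent, the solvent jar | the right bank: the acid flask, the chlorine cylinder, the peroxide]
6. Boatman goes back to the left bank with the chlorine cylinder.  [the left bank: the ammonia bottle, the chlorine cylinder, the ether can, the reducing agent, the solvent jar | the right bank: the acid flask, the peroxide]
7. Boatman goes to the right bank with the ether can.  [the left bank: the ammonia bottle, the chlorine cylinder, the reducing agent, the solvent jar | the right bank: the acid flask, the ether can, the peroxide]
8. Boatman goes back to the left bank alone.  [the left bank: the ammonia bottle, the chlorine cylinder, the reducing agent, the solvent jar | the right bank: the acid flask, the ether can, the peroxide]
9. Boatman goes to the right bank with the solvent jar.  [the left bank: the ammonia bottle, the chlorine cylinder, the reducing agent | the right bank: the acid flask, the ether can, the peroxide, the solvent jar]
10. Boatman goes back to the left bank alone.  [the left bank: the ammonia bottle, the chlorine cylinder, the reducing agent | the right bank: the acid flask, the ether can, the peroxide, the solvent jar]
11. Boatman goes to the right bank with the reducing agent.  [the left bank: the ammonia bottle, the chlorine cylinder | the right bank: the acid flask, the ether can, the peroxide, the reducing agent, the solvent jar]
12. Boatman goes back to the left bank alone.  [the left bank: the ammonia bottle, the chlorine cylinder | the right bank: the acid flask, the ether can, the peroxide, the reducing agent, the solvent jar]
13. Boatman goes to the right bank with the ammonia bottle.  [the left bank: the chlorine cylinder | the right bank: the acid flask, the ammonia bottle, the ether can, the peroxide, the reducing agent, the solvent jar]
14. Boatman goes back to the left bank alone.  [the left bank: the chlorine cylinder | the right bank: the acid flask, the ammonia bottle, the ether can, the peroxide, the reducing agent, the solvent jar]
15. Boatman goes to the right bank with the chlorine cylinder.  [the left bank: — | the right bank: the acid flask, the ammonia bottle, the chlorine cylinder, the ether can, the peroxide, the reducing agent, the solvent jar]

No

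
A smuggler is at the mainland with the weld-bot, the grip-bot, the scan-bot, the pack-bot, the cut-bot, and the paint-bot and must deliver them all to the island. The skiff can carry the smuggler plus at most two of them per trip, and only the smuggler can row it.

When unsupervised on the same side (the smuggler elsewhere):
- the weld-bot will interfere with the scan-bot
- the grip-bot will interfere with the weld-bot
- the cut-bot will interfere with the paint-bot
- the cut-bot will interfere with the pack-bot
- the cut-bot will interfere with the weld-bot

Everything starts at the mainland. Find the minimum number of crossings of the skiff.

7

Counting alone: the smuggler can take at most 2 across per trip to the island, so moving all 6 needs at least 3 loaded trips out, with a return between consecutive ones — at least 5 crossings.
The safety rule pushes this higher. Following every safe sequence of crossings, the most of the 6 that can be at the island as the skiff arrives there on crossing 5 is 5 — never all 6.
So no plan with fewer than 7 crossings exists, and this one achieves 7:
1. Smuggler goes to the island with the cut-bot and the weld-bot.
2. Smuggler goes back to the mainland with the weld-bot.
3. Smuggler goes to the island with the grip-bot and the scan-bot.
4. Smuggler goes back to the mainland alone.
5. Smuggler goes to the island with the pack-bot and the paint-bot.
6. Smuggler goes back to the mainland with the cut-bot.
7. Smuggler goes to the island with the cut-bot and the weld-bot.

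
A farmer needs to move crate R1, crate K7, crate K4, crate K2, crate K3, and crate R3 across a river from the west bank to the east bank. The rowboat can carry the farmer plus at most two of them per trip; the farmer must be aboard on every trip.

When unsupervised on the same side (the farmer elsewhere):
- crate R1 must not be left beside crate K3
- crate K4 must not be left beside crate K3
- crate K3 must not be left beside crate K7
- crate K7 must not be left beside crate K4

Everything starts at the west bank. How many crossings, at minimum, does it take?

9

Counting alone: the farmer can take at most 2 across per trip to the east bank, so moving all 6 needs at least 3 loaded trips out, with a return between consecutive ones — at least 5 crossings.
The safety rule pushes this higher. Following every safe sequence of crossings, the most of the 6 that can be at the east bank as the rowboat arrives there on crossings 5, 7 is 4, 5 respectively — never all 6.
So no plan with fewer than 9 crossings exists, and this one achieves 9:
1. Farmer goes to the east bank with crate K3 and crate K7.  [the west bank: crate K2, crate K4, crate R1, crate R3 | the east bank: crate K3, crate K7]
2. Farmer goes back to the west bank with crate K7.  [the west bank: crate K2, crate K4, crate K7, crate R1, crate R3 | the east bank: crate K3]
3. Farmer goes to the east bank with crate K7 and crate R1.  [the west bank: crate K2, crate K4, crate R3 | the east bank: crate K3, crate K7, crate R1]
4. Farmer goes back to the west bank with crate K3.  [the west bank: crate K2, crate K3, crate K4, crate R3 | the east bank: crate K7, crate R1]
5. Farmer goes to the east bank with crate K2 and crate K4.  [the west bank: crate K3, crate R3 | the east bank: crate K2, crate K4, crate K7, crate R1]
6. Farmer goes back to the west bank with crate K7.  [the west bank: crate K3, crate K7, crate R3 | the east bank: crate K2, crate K4, crate R1]
7. Farmer goes to the east bank with crate K7 and crate R3.  [the west bank: crate K3 | the east bank: crate K2, crate K4, crate K7, crate R1, crate R3]
8. Farmer goes back to the west bank with crate K7.  [the west bank: crate K3, crate K7 | the east bank: crate K2, crate K4, crate R1, crate R3]
9. Farmer goes to the east bank with crate K3 and crate K7.  [the west bank: — | the east bank: crate K2, crate K3, crate K4, crate K7, crate R1, crate R3]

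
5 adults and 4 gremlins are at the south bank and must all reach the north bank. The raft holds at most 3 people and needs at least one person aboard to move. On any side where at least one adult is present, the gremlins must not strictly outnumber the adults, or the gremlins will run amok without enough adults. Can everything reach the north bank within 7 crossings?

Yes

Yes — this plan uses 7 crossings (≤ 7):
1. 3 gremlins → the north bank.  (the south bank: 5A 1G; the north bank: 0A 3G)
2. 1 gremlin ← the south bank.  (the south bank: 5A 2G; the north bank: 0A 2G)
3. 3 adults → the north bank.  (the south bank: 2A 2G; the north bank: 3A 2G)
4. 1 adult ← the south bank.  (the south bank: 3A 2G; the north bank: 2A 2G)
5. 2 adults and 1 gremlin → the north bank.  (the south bank: 1A 1G; the north bank: 4A 3G)
6. 1 adult ← the south bank.  (the south bank: 2A 1G; the north bank: 3A 3G)
7. 2 adults and 1 gremlin → the north bank.  (the south bank: 0A 0G; the north bank: 5A 4G)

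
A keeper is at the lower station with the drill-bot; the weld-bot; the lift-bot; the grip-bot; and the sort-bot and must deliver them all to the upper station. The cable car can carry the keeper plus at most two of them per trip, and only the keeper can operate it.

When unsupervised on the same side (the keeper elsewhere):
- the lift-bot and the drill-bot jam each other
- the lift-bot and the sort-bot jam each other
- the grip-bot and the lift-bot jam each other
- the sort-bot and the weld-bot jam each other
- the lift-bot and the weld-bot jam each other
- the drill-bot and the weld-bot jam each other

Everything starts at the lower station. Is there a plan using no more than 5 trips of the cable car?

No

Counting alone: the keeper can take at most 2 across per trip to the upper station, so moving all 5 needs at least 3 loaded trips out, with a return between consecutive ones — at least 5 crossings.
The safety rule pushes this higher. Following every safe sequence of crossings, the most of the 5 that can be at the upper station as the cable car arrives there on crossing 5 is 4 — never all 5.
So the move cannot be finished within 5 crossings. (The shortest complete plan takes 7:)
1. Keeper goes to the upper station with the lift-bot and the weld-bot.
2. Keeper goes back to the lower station with the weld-bot.
3. Keeper goes to the upper station with the drill-bot and the sort-bot.
4. Keeper goes back to the lower station with the lift-bot.
5. Keeper goes to the upper station with the grip-bot and the weld-bot.
6. Keeper goes back to the lower station with the weld-bot.
7. Keeper goes to the upper station with the lift-bot and the weld-bot.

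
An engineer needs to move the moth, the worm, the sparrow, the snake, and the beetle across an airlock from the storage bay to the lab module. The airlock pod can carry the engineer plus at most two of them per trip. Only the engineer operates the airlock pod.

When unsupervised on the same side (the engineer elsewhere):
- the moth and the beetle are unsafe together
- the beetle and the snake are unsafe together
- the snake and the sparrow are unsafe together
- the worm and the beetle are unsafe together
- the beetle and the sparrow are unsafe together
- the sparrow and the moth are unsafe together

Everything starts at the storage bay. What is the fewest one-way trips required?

7

Counting alone: the engineer can take at most 2 across per trip to the lab module, so moving all 5 needs at least 3 loaded trips out, with a return between consecutive ones — at least 5 crossings.
The safety rule pushes this higher. Following every safe sequence of crossings, the most of the 5 that can be at the lab module as the airlock pod arrives there on crossing 5 is 4 — never all 5.
So no plan with fewer than 7 crossings exists, and this one achieves 7:
1. Engineer goes to the lab module with the beetle and the sparrow.  [the storage bay: the moth, the snake, the worm | the lab module: the beetle, the sparrow]
2. Engineer goes back to the storage bay with the sparrow.  [the storage bay: the moth, the snake, the sparrow, the worm | the lab module: the beetle]
3. Engineer goes to the lab module with the moth and the snake.  [the storage bay: the sparrow, the worm | the lab module: the beetle, the moth, the snake]
4. Engineer goes back to the storage bay with the beetle.  [the storage bay: the beetle, the sparrow, the worm | the lab module: the moth, the snake]
5. Engineer goes to the lab module with the sparrow and the worm.  [the storage bay: the beetle | the lab module: the moth, the snake, the sparrow, the worm]
6. Engineer goes back to the storage bay with the sparrow.  [the storage bay: the beetle, the sparrow | the lab module: the moth, the snake, the worm]
7. Engineer goes to the lab module with the beetle and the sparrow.  [the storage bay: — | the lab module: the beetle, the moth, the snake, the sparrow, the worm]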